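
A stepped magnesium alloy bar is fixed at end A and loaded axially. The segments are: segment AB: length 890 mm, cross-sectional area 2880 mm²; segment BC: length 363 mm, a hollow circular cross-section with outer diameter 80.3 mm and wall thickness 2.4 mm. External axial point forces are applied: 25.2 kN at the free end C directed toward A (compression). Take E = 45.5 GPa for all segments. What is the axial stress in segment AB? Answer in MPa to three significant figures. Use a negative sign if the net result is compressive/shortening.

-8.75 MPa

Internal axial forces (sectioning from the free end, tension +): N_BC = -25.2 kN, N_AB = -25.2 kN.
σ_AB = N_AB/A_AB = -25200/2880 = -8.75 MPa.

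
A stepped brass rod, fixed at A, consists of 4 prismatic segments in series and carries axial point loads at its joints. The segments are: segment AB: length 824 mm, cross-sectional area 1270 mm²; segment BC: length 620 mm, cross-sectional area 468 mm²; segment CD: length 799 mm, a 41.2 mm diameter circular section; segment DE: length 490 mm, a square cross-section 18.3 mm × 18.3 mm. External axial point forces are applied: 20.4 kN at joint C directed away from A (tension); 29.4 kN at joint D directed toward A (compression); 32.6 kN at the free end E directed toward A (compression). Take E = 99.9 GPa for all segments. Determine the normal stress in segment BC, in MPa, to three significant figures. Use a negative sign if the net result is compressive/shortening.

-88.9 MPa

Internal axial forces (sectioning from the free end, tension +): N_DE = -32.6 kN, N_CD = -62 kN, N_BC = -41.6 kN, N_AB = -41.6 kN.
σ_BC = N_BC/A_BC = -41600/468 = -88.89 MPa.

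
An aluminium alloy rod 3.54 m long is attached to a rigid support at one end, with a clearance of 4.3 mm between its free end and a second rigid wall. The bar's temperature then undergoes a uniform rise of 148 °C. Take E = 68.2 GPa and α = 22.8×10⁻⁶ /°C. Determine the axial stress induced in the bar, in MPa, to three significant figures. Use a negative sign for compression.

-147 MPa

Free thermal expansion αLΔT = 22.8e-6 · 3540 · 148 = 11.95 mm.
The walls engage after the gap closes; constrained expansion = 11.95 − 4.3 = 7.645 mm.
The walls impose strain ε = −(7.645)/3540 = -2.1597e-03; σ = Eε = 68200 · -2.1597e-03 = -147.3 MPa.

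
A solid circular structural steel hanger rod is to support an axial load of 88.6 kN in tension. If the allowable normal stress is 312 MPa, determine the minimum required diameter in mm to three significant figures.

19.0 mm

Required area A ≥ P/σ_allow = 88600/312 = 284 mm².
For a solid circular section, d ≥ √(4A/π) = 19.01 mm.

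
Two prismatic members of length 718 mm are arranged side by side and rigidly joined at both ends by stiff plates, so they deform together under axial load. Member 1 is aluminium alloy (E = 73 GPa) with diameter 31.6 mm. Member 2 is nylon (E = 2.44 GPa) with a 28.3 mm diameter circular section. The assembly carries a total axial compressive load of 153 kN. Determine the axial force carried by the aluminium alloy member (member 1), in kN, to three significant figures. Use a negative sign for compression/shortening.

-149 kN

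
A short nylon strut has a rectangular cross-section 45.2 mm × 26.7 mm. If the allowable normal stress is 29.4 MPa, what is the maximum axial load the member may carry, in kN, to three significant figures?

35.5 kN

A = 1207 mm².
P_max = σ_allow · A = 29.4 · 1207 = 35480 N = 35.48 kN.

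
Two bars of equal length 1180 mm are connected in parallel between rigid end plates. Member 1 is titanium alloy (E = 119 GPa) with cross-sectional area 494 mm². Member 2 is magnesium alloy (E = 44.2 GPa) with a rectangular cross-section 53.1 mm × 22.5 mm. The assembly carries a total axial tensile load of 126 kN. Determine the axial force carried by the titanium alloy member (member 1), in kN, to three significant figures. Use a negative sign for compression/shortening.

A_2 = 1195 mm².
Equal strain + equilibrium ⇒ each member carries load in proportion to AE: A₁E₁ = 58790000 N, A₂E₂ = 52810000 N, ΣAE = 111600000 N.
F₁ = P·A₁E₁/ΣAE = 126000·58790000/111600000 = 66370 N.

66.4 kN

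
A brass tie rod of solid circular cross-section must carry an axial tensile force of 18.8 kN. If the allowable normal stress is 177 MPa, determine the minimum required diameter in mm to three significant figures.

11.6 mm

Required area A ≥ P/σ_allow = 18800/177 = 106.2 mm².
For a solid circular section, d ≥ √(4A/π) = 11.63 mm.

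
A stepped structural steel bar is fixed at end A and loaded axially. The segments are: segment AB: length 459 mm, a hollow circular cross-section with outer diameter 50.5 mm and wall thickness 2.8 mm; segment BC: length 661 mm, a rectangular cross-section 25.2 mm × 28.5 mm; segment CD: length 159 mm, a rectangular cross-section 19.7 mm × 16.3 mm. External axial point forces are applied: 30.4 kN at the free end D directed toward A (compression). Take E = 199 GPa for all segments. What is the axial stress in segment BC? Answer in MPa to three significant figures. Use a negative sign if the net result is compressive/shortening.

Internal axial forces (sectioning from the free end, tension +): N_CD = -30.4 kN, N_BC = -30.4 kN, N_AB = -30.4 kN.
A_BC = 718.2 mm².
σ_BC = N_BC/A_BC = -30400/718.2 = -42.33 MPa.

-42.3 MPa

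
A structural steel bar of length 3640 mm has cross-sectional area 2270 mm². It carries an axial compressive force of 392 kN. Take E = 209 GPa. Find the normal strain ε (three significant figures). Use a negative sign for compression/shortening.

-8.26e-04

σ = N/A = -172.7 MPa; ε = σ/E = -172.7/209000 = -8.263e-04.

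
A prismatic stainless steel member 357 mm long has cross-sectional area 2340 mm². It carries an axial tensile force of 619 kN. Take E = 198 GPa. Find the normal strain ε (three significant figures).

σ = N/A = 264.5 MPa; ε = σ/E = 264.5/198000 = 1.336e-03.

0.00134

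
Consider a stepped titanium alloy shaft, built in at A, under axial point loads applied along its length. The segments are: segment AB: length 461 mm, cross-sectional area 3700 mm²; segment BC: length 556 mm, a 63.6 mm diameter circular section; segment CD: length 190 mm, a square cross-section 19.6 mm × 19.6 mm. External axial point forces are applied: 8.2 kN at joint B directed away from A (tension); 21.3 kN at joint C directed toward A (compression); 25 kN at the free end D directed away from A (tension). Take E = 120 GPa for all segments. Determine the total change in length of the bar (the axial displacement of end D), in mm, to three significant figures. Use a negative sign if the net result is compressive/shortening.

0.121 mm

Internal axial forces (sectioning from the free end, tension +): N_CD = 25 kN, N_BC = 3.7 kN, N_AB = 11.9 kN.
A_BC = 3177 mm².
A_CD = 384.2 mm².
δ_AB = 11900·461/(3700·120000) = 0.01236 mm
δ_BC = 3700·556/(3177·120000) = 0.005396 mm
δ_CD = 25000·190/(384.2·120000) = 0.103 mm
δ = Σδ_i = 0.1208 mm.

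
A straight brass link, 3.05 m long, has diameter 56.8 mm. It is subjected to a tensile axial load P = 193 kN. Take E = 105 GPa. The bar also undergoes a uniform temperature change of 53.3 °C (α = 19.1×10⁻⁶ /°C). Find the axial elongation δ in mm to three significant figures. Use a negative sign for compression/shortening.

5.32 mm

A = 2534 mm².
δ_mech = NL/(AE) = 193000·3050/(2534·105000) = 2.212 mm.
δ_thermal = αLΔT = 19.1e-6·3050·53.3 = 3.105 mm.
δ = δ_mech + δ_thermal = 5.317 mm.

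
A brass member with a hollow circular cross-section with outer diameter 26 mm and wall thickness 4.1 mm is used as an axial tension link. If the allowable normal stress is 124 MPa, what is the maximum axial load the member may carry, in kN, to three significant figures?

35.0 kN

A = 282.1 mm².
P_max = σ_allow · A = 124 · 282.1 = 34980 N = 34.98 kN.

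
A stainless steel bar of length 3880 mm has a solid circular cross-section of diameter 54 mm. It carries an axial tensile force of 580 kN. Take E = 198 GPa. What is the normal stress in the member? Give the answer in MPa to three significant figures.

253 MPa

A = 2290 mm².
σ = N/A = 580000/2290 = 253.3 MPa.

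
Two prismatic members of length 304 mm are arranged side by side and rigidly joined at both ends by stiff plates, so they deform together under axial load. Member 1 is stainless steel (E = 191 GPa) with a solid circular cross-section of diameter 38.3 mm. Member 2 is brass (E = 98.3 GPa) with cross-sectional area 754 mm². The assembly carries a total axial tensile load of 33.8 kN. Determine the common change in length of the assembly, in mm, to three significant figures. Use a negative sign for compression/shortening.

0.0349 mm

A_1 = 1152 mm².
Equal strain + equilibrium ⇒ each member carries load in proportion to AE: A₁E₁ = 220000000 N, A₂E₂ = 74120000 N, ΣAE = 294200000 N.
δ = PL/ΣAE = 33800·304/294200000 = 0.03493 mm.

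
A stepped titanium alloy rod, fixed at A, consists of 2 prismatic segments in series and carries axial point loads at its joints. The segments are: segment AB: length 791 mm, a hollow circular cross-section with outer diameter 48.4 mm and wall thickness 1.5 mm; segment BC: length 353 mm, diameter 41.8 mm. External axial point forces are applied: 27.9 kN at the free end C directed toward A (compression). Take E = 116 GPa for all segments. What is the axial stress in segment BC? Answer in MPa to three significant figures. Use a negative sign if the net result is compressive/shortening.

Internal axial forces (sectioning from the free end, tension +): N_BC = -27.9 kN, N_AB = -27.9 kN.
A_BC = 1372 mm².
σ_BC = N_BC/A_BC = -27900/1372 = -20.33 MPa.

-20.3 MPa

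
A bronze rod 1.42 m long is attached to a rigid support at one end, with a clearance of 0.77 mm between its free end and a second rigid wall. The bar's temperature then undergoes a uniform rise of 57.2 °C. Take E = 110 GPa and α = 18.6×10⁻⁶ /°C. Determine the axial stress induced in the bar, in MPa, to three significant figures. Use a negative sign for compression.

Free thermal expansion αLΔT = 18.6e-6 · 1420 · 57.2 = 1.511 mm.
The walls engage after the gap closes; constrained expansion = 1.511 − 0.77 = 0.7408 mm.
The walls impose strain ε = −(0.7408)/1420 = -5.2167e-04; σ = Eε = 110000 · -5.2167e-04 = -57.38 MPa.

-57.4 MPa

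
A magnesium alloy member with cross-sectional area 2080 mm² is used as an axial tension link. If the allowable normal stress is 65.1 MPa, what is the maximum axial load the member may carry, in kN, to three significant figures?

135 kN

P_max = σ_allow · A = 65.1 · 2080 = 135400 N = 135.4 kN.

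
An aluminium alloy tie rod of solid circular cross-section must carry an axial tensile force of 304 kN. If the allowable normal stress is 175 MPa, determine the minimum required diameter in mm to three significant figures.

47.0 mm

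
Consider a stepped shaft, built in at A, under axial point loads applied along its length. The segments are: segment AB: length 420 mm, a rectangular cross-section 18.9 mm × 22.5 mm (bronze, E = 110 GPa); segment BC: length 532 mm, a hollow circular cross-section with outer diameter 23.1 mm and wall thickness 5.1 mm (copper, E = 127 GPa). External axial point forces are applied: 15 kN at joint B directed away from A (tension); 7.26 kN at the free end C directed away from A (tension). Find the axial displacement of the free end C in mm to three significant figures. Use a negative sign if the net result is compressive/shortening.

Internal axial forces (sectioning from the free end, tension +): N_BC = 7.26 kN, N_AB = 22.26 kN.
A_AB = 425.2 mm².
A_BC = 288.4 mm².
δ_AB = 22260·420/(425.2·110000) = 0.1999 mm
δ_BC = 7260·532/(288.4·127000) = 0.1055 mm
δ = Σδ_i = 0.3053 mm.

0.305 mm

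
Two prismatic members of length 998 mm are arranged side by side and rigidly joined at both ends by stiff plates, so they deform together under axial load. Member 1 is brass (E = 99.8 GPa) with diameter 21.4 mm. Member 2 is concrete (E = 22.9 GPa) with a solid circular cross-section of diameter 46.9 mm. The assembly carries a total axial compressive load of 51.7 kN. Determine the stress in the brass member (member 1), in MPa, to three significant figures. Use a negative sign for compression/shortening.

-68.4 MPa

A_1 = 359.7 mm².
A_2 = 1728 mm².
Equal strain + equilibrium ⇒ each member carries load in proportion to AE: A₁E₁ = 35900000 N, A₂E₂ = 39560000 N, ΣAE = 75460000 N.
σ₁ = P·E₁/ΣAE = -51700·99800/75460000 = -68.38 MPa.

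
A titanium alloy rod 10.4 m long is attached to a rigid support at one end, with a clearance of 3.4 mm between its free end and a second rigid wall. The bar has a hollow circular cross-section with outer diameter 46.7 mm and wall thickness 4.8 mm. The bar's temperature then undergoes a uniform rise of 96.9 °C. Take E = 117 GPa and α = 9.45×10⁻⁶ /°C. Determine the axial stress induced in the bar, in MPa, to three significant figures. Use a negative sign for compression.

-68.9 MPa

Free thermal expansion αLΔT = 9.45e-6 · 10400 · 96.9 = 9.523 mm.
The walls engage after the gap closes; constrained expansion = 9.523 − 3.4 = 6.123 mm.
The walls impose strain ε = −(6.123)/10400 = -5.8878e-04; σ = Eε = 117000 · -5.8878e-04 = -68.89 MPa.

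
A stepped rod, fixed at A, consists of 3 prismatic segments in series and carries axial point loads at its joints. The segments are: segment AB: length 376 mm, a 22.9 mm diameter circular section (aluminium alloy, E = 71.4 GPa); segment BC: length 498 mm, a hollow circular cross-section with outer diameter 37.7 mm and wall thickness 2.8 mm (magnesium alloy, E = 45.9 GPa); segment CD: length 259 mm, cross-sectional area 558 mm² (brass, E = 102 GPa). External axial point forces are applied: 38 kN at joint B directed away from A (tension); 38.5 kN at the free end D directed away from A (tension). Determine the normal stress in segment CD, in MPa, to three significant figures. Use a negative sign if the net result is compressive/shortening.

69.0 MPa

Internal axial forces (sectioning from the free end, tension +): N_CD = 38.5 kN, N_BC = 38.5 kN, N_AB = 76.5 kN.
σ_CD = N_CD/A_CD = 38500/558 = 69 MPa.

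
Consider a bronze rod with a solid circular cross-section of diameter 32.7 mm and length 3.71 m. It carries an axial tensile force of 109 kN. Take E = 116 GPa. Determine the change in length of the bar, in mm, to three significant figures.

4.15 mm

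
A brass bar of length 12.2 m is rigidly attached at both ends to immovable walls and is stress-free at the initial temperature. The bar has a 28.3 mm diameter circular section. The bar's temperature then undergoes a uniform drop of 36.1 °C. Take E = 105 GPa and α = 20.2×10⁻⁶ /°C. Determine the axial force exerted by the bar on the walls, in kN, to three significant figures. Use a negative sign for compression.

48.2 kN

Free thermal expansion αLΔT = 20.2e-6 · 12200 · -36.1 = -8.896 mm.
The walls impose strain ε = −(-8.896)/12200 = 7.2922e-04; σ = Eε = 105000 · 7.2922e-04 = 76.57 MPa.
Wall reaction R = σ·A = 76.57·629 = 48160 N = 48.16 kN.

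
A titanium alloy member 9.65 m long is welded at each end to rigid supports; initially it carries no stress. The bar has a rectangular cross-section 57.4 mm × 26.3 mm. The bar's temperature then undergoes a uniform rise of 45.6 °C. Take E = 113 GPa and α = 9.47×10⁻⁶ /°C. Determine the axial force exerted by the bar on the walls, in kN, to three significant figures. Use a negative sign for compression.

-73.7 kN

Free thermal expansion αLΔT = 9.47e-6 · 9650 · 45.6 = 4.167 mm.
The walls impose strain ε = −(4.167)/9650 = -4.3183e-04; σ = Eε = 113000 · -4.3183e-04 = -48.8 MPa.
Wall reaction R = σ·A = -48.8·1510 = -73660 N = -73.66 kN.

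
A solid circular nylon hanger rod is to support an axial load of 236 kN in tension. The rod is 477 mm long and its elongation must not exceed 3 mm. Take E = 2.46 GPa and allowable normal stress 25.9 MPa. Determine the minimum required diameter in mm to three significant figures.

Required area A ≥ P/σ_allow = 236000/25.9 = 9112 mm².
For a solid circular section, d ≥ √(4A/π) = 107.7 mm.
Elongation limit: A ≥ PL/(Eδ_allow) = 236000·477/(2460·3) = 15250 mm² ⇒ d ≥ 139.4 mm.
The elongation limit governs.

139 mm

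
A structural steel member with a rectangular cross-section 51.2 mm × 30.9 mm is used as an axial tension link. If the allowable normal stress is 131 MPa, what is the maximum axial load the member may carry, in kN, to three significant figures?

A = 1582 mm².
P_max = σ_allow · A = 131 · 1582 = 207300 N = 207.3 kN.

207 kN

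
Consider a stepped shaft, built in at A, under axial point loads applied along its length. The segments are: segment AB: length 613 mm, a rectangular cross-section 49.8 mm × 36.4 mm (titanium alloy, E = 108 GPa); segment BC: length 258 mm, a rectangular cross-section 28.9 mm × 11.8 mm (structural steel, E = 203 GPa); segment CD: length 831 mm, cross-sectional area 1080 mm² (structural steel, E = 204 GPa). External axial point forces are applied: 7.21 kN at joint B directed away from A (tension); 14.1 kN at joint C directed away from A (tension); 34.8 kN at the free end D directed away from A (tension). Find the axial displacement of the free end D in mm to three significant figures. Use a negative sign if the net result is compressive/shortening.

Internal axial forces (sectioning from the free end, tension +): N_CD = 34.8 kN, N_BC = 48.9 kN, N_AB = 56.11 kN.
A_AB = 1813 mm².
A_BC = 341 mm².
δ_AB = 56110·613/(1813·108000) = 0.1757 mm
δ_BC = 48900·258/(341·203000) = 0.1822 mm
δ_CD = 34800·831/(1080·204000) = 0.1313 mm
δ = Σδ_i = 0.4892 mm.

0.489 mm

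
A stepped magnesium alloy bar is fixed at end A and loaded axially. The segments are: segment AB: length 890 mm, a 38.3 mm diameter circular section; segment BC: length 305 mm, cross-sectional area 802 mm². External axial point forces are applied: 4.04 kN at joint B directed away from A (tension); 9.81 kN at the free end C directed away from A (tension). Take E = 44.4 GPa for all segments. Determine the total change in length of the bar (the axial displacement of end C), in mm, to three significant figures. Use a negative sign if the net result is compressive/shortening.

0.325 mm

Internal axial forces (sectioning from the free end, tension +): N_BC = 9.81 kN, N_AB = 13.85 kN.
A_AB = 1152 mm².
δ_AB = 13850·890/(1152·44400) = 0.241 mm
δ_BC = 9810·305/(802·44400) = 0.08403 mm
δ = Σδ_i = 0.325 mm.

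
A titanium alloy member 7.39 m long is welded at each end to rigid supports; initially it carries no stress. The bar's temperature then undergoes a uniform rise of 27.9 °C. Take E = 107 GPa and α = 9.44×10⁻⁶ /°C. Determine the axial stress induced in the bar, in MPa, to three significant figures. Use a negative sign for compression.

-28.2 MPa

Free thermal expansion αLΔT = 9.44e-6 · 7390 · 27.9 = 1.946 mm.
The walls impose strain ε = −(1.946)/7390 = -2.6338e-04; σ = Eε = 107000 · -2.6338e-04 = -28.18 MPa.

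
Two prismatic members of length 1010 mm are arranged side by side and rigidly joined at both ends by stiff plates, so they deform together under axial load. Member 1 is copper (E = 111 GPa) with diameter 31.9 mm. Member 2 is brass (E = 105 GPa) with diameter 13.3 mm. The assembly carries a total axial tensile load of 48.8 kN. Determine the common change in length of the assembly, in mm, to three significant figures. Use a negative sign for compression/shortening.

0.477 mm

A_1 = 799.2 mm².
A_2 = 138.9 mm².
Equal strain + equilibrium ⇒ each member carries load in proportion to AE: A₁E₁ = 88710000 N, A₂E₂ = 14590000 N, ΣAE = 103300000 N.
δ = PL/ΣAE = 48800·1010/103300000 = 0.4771 mm.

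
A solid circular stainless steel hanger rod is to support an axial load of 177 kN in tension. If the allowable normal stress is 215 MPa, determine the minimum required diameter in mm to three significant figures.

32.4 mm

Required area A ≥ P/σ_allow = 177000/215 = 823.3 mm².
For a solid circular section, d ≥ √(4A/π) = 32.38 mm.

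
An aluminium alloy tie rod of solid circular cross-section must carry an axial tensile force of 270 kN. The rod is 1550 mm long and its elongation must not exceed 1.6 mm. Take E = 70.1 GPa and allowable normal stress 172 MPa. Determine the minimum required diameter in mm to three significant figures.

Required area A ≥ P/σ_allow = 270000/172 = 1570 mm².
For a solid circular section, d ≥ √(4A/π) = 44.71 mm.
Elongation limit: A ≥ PL/(Eδ_allow) = 270000·1550/(70100·1.6) = 3731 mm² ⇒ d ≥ 68.93 mm.
The elongation limit governs.

68.9 mm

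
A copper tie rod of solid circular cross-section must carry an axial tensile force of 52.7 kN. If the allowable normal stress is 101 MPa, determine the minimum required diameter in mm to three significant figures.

Required area A ≥ P/σ_allow = 52700/101 = 521.8 mm².
For a solid circular section, d ≥ √(4A/π) = 25.78 mm.

25.8 mm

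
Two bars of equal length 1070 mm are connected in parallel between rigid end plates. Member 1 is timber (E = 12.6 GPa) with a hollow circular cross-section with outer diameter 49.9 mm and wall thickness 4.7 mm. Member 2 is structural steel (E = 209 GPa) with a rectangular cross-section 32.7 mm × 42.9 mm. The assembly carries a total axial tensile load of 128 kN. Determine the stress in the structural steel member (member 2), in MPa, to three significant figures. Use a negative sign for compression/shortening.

88.7 MPa

A_1 = 667.4 mm².
A_2 = 1403 mm².
Equal strain + equilibrium ⇒ each member carries load in proportion to AE: A₁E₁ = 8409000 N, A₂E₂ = 293200000 N, ΣAE = 301600000 N.
σ₂ = P·E₂/ΣAE = 128000·209000/301600000 = 88.7 MPa.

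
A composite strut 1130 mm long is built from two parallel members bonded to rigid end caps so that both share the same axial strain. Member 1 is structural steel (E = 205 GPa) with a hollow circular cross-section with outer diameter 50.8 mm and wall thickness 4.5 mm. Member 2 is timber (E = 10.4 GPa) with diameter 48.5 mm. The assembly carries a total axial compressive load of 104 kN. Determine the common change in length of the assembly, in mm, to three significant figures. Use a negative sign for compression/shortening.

-0.766 mm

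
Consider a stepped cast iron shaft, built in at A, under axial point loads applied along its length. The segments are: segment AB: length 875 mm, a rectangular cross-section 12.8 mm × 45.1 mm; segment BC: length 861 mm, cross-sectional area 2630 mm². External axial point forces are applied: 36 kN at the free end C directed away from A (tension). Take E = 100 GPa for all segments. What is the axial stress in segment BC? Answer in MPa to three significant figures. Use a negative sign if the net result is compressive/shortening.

Internal axial forces (sectioning from the free end, tension +): N_BC = 36 kN, N_AB = 36 kN.
σ_BC = N_BC/A_BC = 36000/2630 = 13.69 MPa.

13.7 MPa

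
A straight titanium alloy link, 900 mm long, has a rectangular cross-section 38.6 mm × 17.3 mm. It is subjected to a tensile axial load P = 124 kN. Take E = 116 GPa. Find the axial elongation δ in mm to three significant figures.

A = 667.8 mm².
δ_mech = NL/(AE) = 124000·900/(667.8·116000) = 1.441 mm.

1.44 mm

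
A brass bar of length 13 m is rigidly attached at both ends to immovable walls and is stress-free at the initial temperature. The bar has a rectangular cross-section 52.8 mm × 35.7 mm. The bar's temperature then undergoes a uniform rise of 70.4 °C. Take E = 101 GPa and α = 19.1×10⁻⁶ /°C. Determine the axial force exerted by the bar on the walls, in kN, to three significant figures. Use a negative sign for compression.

Free thermal expansion αLΔT = 19.1e-6 · 13000 · 70.4 = 17.48 mm.
The walls impose strain ε = −(17.48)/13000 = -1.3446e-03; σ = Eε = 101000 · -1.3446e-03 = -135.8 MPa.
Wall reaction R = σ·A = -135.8·1885 = -256000 N = -256 kN.

-256 kN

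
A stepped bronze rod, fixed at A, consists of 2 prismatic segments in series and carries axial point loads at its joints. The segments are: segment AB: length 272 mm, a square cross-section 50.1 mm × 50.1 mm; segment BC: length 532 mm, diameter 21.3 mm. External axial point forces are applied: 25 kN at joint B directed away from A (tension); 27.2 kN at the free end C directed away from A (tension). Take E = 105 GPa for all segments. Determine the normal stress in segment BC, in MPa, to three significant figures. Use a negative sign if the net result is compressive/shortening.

Internal axial forces (sectioning from the free end, tension +): N_BC = 27.2 kN, N_AB = 52.2 kN.
A_BC = 356.3 mm².
σ_BC = N_BC/A_BC = 27200/356.3 = 76.33 MPa.

76.3 MPa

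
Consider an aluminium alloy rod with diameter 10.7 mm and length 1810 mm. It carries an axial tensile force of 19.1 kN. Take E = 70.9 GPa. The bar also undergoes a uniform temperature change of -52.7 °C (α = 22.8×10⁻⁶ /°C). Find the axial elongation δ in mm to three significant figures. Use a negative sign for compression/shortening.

A = 89.92 mm².
δ_mech = NL/(AE) = 19100·1810/(89.92·70900) = 5.423 mm.
δ_thermal = αLΔT = 22.8e-6·1810·-52.7 = -2.175 mm.
δ = δ_mech + δ_thermal = 3.248 mm.

3.25 mm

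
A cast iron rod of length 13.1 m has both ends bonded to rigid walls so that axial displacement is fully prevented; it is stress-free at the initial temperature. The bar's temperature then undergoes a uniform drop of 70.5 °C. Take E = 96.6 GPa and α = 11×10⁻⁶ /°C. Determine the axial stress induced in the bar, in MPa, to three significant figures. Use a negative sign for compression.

Free thermal expansion αLΔT = 11e-6 · 13100 · -70.5 = -10.16 mm.
The walls impose strain ε = −(-10.16)/13100 = 7.7550e-04; σ = Eε = 96600 · 7.7550e-04 = 74.91 MPa.

74.9 MPa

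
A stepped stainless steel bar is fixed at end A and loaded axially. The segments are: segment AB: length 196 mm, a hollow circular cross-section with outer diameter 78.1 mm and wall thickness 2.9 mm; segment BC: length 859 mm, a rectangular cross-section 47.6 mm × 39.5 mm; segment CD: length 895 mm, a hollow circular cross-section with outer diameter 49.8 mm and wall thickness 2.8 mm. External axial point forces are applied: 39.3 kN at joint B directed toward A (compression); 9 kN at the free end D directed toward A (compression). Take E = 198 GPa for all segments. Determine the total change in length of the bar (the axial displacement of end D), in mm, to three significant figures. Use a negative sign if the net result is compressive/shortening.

Internal axial forces (sectioning from the free end, tension +): N_CD = -9 kN, N_BC = -9 kN, N_AB = -48.3 kN.
A_AB = 685.1 mm².
A_BC = 1880 mm².
A_CD = 413.4 mm².
δ_AB = -48300·196/(685.1·198000) = -0.06979 mm
δ_BC = -9000·859/(1880·198000) = -0.02077 mm
δ_CD = -9000·895/(413.4·198000) = -0.0984 mm
δ = Σδ_i = -0.189 mm.

-0.189 mm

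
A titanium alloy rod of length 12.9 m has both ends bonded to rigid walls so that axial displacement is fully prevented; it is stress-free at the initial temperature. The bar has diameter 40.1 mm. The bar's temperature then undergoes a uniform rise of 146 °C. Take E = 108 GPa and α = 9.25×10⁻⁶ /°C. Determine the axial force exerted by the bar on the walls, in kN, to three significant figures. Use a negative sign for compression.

Free thermal expansion αLΔT = 9.25e-6 · 12900 · 146 = 17.42 mm.
The walls impose strain ε = −(17.42)/12900 = -1.3505e-03; σ = Eε = 108000 · -1.3505e-03 = -145.9 MPa.
Wall reaction R = σ·A = -145.9·1263 = -184200 N = -184.2 kN.

-184 kN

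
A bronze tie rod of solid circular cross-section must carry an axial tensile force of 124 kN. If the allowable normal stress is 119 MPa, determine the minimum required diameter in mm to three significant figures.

36.4 mm

Required area A ≥ P/σ_allow = 124000/119 = 1042 mm².
For a solid circular section, d ≥ √(4A/π) = 36.42 mm.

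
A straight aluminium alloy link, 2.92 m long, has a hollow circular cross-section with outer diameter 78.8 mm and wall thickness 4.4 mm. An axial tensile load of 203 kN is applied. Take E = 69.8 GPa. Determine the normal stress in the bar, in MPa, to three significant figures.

A = 1028 mm².
σ = N/A = 203000/1028 = 197.4 MPa.

197 MPa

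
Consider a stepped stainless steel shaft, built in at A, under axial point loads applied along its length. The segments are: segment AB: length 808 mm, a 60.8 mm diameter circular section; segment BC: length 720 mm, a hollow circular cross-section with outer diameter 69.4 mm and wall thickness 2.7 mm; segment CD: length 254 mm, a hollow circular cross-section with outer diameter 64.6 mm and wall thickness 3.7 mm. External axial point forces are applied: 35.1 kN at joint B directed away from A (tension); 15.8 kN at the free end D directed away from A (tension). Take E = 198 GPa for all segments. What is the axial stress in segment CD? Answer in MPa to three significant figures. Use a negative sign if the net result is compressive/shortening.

22.3 MPa

Internal axial forces (sectioning from the free end, tension +): N_CD = 15.8 kN, N_BC = 15.8 kN, N_AB = 50.9 kN.
A_CD = 707.9 mm².
σ_CD = N_CD/A_CD = 15800/707.9 = 22.32 MPa.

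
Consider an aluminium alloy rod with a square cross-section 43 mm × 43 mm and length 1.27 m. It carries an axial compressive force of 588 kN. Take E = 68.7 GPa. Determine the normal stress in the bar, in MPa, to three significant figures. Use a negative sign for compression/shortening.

A = 1849 mm².
σ = N/A = -588000/1849 = -318 MPa.

-318 MPa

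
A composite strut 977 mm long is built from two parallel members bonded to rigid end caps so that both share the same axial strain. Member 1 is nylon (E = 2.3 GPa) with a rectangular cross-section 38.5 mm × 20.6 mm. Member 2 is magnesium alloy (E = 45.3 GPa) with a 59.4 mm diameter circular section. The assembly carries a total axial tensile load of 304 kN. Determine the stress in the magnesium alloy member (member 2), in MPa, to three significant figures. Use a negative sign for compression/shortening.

108 MPa

A_1 = 793.1 mm².
A_2 = 2771 mm².
Equal strain + equilibrium ⇒ each member carries load in proportion to AE: A₁E₁ = 1824000 N, A₂E₂ = 125500000 N, ΣAE = 127400000 N.
σ₂ = P·E₂/ΣAE = 304000·45300/127400000 = 108.1 MPa.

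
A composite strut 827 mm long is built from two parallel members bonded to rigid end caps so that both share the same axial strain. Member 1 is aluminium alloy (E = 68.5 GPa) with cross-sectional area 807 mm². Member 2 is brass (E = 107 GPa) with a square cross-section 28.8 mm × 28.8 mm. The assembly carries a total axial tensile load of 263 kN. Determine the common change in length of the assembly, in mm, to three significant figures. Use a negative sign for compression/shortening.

1.51 mm

A_2 = 829.4 mm².
Equal strain + equilibrium ⇒ each member carries load in proportion to AE: A₁E₁ = 55280000 N, A₂E₂ = 88750000 N, ΣAE = 144000000 N.
δ = PL/ΣAE = 263000·827/144000000 = 1.51 mm.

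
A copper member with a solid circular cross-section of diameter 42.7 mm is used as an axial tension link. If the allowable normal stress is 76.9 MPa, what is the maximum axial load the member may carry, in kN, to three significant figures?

110 kN

A = 1432 mm².
P_max = σ_allow · A = 76.9 · 1432 = 110100 N = 110.1 kN.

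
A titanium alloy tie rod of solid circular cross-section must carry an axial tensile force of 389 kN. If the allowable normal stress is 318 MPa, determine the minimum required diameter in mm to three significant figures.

39.5 mm

Required area A ≥ P/σ_allow = 389000/318 = 1223 mm².
For a solid circular section, d ≥ √(4A/π) = 39.47 mm.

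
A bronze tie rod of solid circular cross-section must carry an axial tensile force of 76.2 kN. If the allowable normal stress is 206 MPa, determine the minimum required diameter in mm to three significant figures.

21.7 mm

Required area A ≥ P/σ_allow = 76200/206 = 369.9 mm².
For a solid circular section, d ≥ √(4A/π) = 21.7 mm.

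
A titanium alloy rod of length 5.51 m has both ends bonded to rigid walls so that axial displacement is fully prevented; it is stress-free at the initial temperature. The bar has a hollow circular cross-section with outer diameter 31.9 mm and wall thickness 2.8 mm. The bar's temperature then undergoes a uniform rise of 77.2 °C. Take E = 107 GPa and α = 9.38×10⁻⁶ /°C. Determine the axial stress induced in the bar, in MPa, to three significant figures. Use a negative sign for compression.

-77.5 MPa

Free thermal expansion αLΔT = 9.38e-6 · 5510 · 77.2 = 3.99 mm.
The walls impose strain ε = −(3.99)/5510 = -7.2414e-04; σ = Eε = 107000 · -7.2414e-04 = -77.48 MPa.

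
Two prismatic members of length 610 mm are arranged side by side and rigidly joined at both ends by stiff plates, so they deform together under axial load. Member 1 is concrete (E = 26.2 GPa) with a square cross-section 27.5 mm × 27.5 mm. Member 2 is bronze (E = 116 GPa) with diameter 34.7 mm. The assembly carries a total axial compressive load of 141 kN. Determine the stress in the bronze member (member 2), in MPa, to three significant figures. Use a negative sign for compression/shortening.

-126 MPa

A_1 = 756.2 mm².
A_2 = 945.7 mm².
Equal strain + equilibrium ⇒ each member carries load in proportion to AE: A₁E₁ = 19810000 N, A₂E₂ = 109700000 N, ΣAE = 129500000 N.
σ₂ = P·E₂/ΣAE = -141000·116000/129500000 = -126.3 MPa.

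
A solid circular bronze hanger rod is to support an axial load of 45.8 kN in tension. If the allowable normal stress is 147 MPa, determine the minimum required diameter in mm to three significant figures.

19.9 mm

Required area A ≥ P/σ_allow = 45800/147 = 311.6 mm².
For a solid circular section, d ≥ √(4A/π) = 19.92 mm.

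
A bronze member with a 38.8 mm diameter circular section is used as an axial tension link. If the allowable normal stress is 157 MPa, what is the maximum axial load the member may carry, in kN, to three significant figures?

186 kN

A = 1182 mm².
P_max = σ_allow · A = 157 · 1182 = 185600 N = 185.6 kN.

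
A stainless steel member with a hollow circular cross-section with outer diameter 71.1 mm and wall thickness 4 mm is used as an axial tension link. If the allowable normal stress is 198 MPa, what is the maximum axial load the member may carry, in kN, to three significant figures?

167 kN

A = 843.2 mm².
P_max = σ_allow · A = 198 · 843.2 = 167000 N = 167 kN.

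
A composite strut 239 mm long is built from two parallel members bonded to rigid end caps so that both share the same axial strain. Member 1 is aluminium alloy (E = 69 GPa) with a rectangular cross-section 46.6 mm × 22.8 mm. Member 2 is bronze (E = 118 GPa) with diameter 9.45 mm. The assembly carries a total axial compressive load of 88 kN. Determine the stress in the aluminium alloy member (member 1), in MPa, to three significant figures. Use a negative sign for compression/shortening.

A_1 = 1062 mm².
A_2 = 70.14 mm².
Equal strain + equilibrium ⇒ each member carries load in proportion to AE: A₁E₁ = 73310000 N, A₂E₂ = 8276000 N, ΣAE = 81590000 N.
σ₁ = P·E₁/ΣAE = -88000·69000/81590000 = -74.42 MPa.

-74.4 MPa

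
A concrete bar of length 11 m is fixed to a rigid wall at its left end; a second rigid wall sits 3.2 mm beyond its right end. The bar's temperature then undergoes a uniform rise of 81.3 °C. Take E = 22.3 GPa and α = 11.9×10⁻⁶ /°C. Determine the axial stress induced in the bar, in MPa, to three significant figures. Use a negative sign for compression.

-15.1 MPa

Free thermal expansion αLΔT = 11.9e-6 · 11000 · 81.3 = 10.64 mm.
The walls engage after the gap closes; constrained expansion = 10.64 − 3.2 = 7.442 mm.
The walls impose strain ε = −(7.442)/11000 = -6.7656e-04; σ = Eε = 22300 · -6.7656e-04 = -15.09 MPa.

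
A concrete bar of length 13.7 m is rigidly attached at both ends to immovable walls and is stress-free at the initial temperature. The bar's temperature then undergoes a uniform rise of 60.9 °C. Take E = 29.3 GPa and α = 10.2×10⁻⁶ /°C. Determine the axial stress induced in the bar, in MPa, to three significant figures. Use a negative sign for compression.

Free thermal expansion αLΔT = 10.2e-6 · 13700 · 60.9 = 8.51 mm.
The walls impose strain ε = −(8.51)/13700 = -6.2118e-04; σ = Eε = 29300 · -6.2118e-04 = -18.2 MPa.

-18.2 MPa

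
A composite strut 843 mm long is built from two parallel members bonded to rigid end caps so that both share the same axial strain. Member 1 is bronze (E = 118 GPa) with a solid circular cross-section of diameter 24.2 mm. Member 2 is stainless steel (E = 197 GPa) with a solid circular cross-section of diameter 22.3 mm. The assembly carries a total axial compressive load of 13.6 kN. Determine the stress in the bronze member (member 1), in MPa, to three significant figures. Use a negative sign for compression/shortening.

A_1 = 460 mm².
A_2 = 390.6 mm².
Equal strain + equilibrium ⇒ each member carries load in proportion to AE: A₁E₁ = 54280000 N, A₂E₂ = 76940000 N, ΣAE = 131200000 N.
σ₁ = P·E₁/ΣAE = -13600·118000/131200000 = -12.23 MPa.

-12.2 MPa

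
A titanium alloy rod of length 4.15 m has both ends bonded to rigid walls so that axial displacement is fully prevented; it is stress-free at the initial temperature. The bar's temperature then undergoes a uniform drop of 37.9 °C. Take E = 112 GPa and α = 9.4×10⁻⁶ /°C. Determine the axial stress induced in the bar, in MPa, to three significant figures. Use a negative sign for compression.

Free thermal expansion αLΔT = 9.4e-6 · 4150 · -37.9 = -1.478 mm.
The walls impose strain ε = −(-1.478)/4150 = 3.5626e-04; σ = Eε = 112000 · 3.5626e-04 = 39.9 MPa.

39.9 MPa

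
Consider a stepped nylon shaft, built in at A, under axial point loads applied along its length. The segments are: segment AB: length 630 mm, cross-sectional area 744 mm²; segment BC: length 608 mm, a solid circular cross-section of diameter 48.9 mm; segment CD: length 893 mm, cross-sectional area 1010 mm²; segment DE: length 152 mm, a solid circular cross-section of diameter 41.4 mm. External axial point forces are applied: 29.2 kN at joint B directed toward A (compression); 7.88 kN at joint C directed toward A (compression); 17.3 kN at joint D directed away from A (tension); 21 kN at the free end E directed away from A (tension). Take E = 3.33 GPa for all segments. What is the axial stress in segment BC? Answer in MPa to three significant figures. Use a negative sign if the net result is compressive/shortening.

16.2 MPa

Internal axial forces (sectioning from the free end, tension +): N_DE = 21 kN, N_CD = 38.3 kN, N_BC = 30.42 kN, N_AB = 1.22 kN.
A_BC = 1878 mm².
σ_BC = N_BC/A_BC = 30420/1878 = 16.2 MPa.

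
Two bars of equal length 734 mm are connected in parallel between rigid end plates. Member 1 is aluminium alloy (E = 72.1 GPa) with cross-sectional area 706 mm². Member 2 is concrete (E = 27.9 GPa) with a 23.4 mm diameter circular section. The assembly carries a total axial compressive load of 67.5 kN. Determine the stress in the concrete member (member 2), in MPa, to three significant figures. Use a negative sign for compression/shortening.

A_2 = 430.1 mm².
Equal strain + equilibrium ⇒ each member carries load in proportion to AE: A₁E₁ = 50900000 N, A₂E₂ = 12000000 N, ΣAE = 62900000 N.
σ₂ = P·E₂/ΣAE = -67500·27900/62900000 = -29.94 MPa.

-29.9 MPa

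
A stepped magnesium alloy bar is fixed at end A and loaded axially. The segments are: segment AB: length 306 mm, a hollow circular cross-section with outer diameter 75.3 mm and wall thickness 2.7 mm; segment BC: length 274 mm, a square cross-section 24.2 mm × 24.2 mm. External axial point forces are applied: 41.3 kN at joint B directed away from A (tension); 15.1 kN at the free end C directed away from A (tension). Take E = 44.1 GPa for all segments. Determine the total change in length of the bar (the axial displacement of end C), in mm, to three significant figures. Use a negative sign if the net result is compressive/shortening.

Internal axial forces (sectioning from the free end, tension +): N_BC = 15.1 kN, N_AB = 56.4 kN.
A_AB = 615.8 mm².
A_BC = 585.6 mm².
δ_AB = 56400·306/(615.8·44100) = 0.6355 mm
δ_BC = 15100·274/(585.6·44100) = 0.1602 mm
δ = Σδ_i = 0.7957 mm.

0.796 mm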